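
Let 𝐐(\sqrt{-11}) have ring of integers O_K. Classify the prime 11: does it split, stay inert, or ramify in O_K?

ramified

-11 mod 4 = 1, hence disc K = -11 and O_K = ℤ[(1+√-11)/2].
Ramification test: 11 | -11. The prime 11 ramifies in K.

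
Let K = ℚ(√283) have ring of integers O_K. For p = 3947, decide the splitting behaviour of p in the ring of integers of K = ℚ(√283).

split — (3947) = 𝔭₁𝔭₂ with 𝔭₁ ≠ 𝔭₂

Since 283 ≢ 1 mod 4, the ring of integers is ℤ[√283] with discriminant 4·283 = 1132.
Since gcd(3947, 1132) = 1 the prime 3947 does not ramify.
(283/3947) = 283^1973 mod 3947 = 1, giving Legendre symbol 1.
(283/3947) = 1, so 3947 splits.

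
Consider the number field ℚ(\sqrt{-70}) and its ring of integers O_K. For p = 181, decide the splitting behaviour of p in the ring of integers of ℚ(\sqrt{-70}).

181 splits in O_K

-70 mod 4 = 2, hence disc K = 4·(-70) = -280 and O_K = ℤ[√-70].
181 ∤ -280, so 181 is unramified.
(-70/181) = 111^90 mod 181 = 1, giving Legendre symbol 1.
(-70/181) = 1, so 181 splits.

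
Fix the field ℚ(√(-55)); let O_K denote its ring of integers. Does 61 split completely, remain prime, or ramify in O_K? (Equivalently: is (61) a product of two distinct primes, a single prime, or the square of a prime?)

inert

d = -55 ≡ 1 (mod 4), so O_K = ℤ[(1+√-55)/2] and disc(K) = d = -55.
disc(K) = -55 is not divisible by 61; 61 is unramified.
Legendre symbol by Euler's criterion: (-55/61) ≡ (-55)^30 ≡ 60 (mod 61), i.e. (-55/61) = -1.
d is a non-residue mod p, hence 61 remains inert in O_K.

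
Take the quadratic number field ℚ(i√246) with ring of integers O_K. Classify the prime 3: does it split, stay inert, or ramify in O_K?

Since -246 ≢ 1 mod 4, the ring of integers is ℤ[√-246] with discriminant 4·(-246) = -984.
disc(K) = -984 = 3·(-328), so p = 3 is ramified.

p ramifies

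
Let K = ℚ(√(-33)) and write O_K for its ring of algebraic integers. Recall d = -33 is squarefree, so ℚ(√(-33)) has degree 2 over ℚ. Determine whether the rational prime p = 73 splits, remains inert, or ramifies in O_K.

inert

Since -33 ≢ 1 mod 4, the ring of integers is ℤ[√-33] with discriminant 4·(-33) = -132.
Since gcd(73, -132) = 1 the prime 73 does not ramify.
Legendre symbol by Euler's criterion: (-33/73) ≡ (-33)^36 ≡ 72 (mod 73), i.e. (-33/73) = -1.
d is a non-residue mod p, hence 73 remains inert in O_K.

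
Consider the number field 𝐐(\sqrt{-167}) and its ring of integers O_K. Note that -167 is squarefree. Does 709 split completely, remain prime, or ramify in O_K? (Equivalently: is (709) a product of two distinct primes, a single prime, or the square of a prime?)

inert — (709) stays prime in O_K

d = -167 ≡ 1 (mod 4), so O_K = ℤ[(1+√-167)/2] and disc(K) = d = -167.
Since gcd(709, -167) = 1 the prime 709 does not ramify.
Compute (-167/709) via Euler: 542^((709-1)/2) mod 709 = 708, so (-167/709) = -1.
d is a non-residue mod p, hence 709 remains inert in O_K.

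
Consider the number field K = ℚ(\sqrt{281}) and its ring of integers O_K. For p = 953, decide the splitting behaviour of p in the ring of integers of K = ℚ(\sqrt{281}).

281 mod 4 = 1, hence disc K = 281 and O_K = ℤ[(1+√281)/2].
Since gcd(953, 281) = 1 the prime 953 does not ramify.
Legendre symbol by Euler's criterion: (281/953) ≡ 281^476 ≡ 952 (mod 953), i.e. (281/953) = -1.
d is a non-residue mod p, hence 953 remains inert in O_K.

inert — (953) stays prime in O_K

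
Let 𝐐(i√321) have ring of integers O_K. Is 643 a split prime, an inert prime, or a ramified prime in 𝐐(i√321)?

p is inert

Since -321 ≢ 1 mod 4, the ring of integers is ℤ[√-321] with discriminant 4·(-321) = -1284.
Since gcd(643, -1284) = 1 the prime 643 does not ramify.
Legendre symbol by Euler's criterion: (-321/643) ≡ (-321)^321 ≡ 642 (mod 643), i.e. (-321/643) = -1.
(-321/643) = -1, so 643 is inert.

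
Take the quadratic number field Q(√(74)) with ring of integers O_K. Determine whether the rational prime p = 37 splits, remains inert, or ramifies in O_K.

37 is ramified

d = 74 ≡ 2 (mod 4), so O_K = ℤ[√74] and disc(K) = 4d = 296.
37 divides disc(K) = 296, so 37 ramifies.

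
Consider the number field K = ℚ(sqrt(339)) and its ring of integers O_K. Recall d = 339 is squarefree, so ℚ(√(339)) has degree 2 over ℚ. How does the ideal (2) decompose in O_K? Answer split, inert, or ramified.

Since 339 ≢ 1 mod 4, the ring of integers is ℤ[√339] with discriminant 4·339 = 1356.
2 divides disc(K) = 1356, so 2 ramifies.

ramified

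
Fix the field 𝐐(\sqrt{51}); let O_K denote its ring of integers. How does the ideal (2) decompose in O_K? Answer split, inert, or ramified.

51 mod 4 = 3, hence disc K = 4·51 = 204 and O_K = ℤ[√51].
Ramification test: 2 | 204. The prime 2 ramifies in K.

2 is ramified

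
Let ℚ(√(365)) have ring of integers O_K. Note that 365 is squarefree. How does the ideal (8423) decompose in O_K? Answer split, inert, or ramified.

splits completely

365 mod 4 = 1, hence disc K = 365 and O_K = ℤ[(1+√365)/2].
Since gcd(8423, 365) = 1 the prime 8423 does not ramify.
(365/8423) = 365^4211 mod 8423 = 1, giving Legendre symbol 1.
Legendre symbol 1 ⇒ 8423 is split.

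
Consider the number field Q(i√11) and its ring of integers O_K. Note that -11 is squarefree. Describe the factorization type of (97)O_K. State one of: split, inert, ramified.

d = -11 ≡ 1 (mod 4), so O_K = ℤ[(1+√-11)/2] and disc(K) = d = -11.
Since gcd(97, -11) = 1 the prime 97 does not ramify.
(-11/97) = 86^48 mod 97 = 1, giving Legendre symbol 1.
Legendre symbol 1 ⇒ 97 is split.

split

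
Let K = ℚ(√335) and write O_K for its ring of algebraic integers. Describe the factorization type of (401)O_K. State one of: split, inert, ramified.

401 remains inert

Since 335 ≢ 1 mod 4, the ring of integers is ℤ[√335] with discriminant 4·335 = 1340.
401 ∤ 1340, so 401 is unramified.
Compute (335/401) via Euler: 335^((401-1)/2) mod 401 = 400, so (335/401) = -1.
(335/401) = -1, so 401 is inert.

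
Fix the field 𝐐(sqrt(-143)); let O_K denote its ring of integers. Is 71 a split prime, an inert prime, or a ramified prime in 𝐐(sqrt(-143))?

p is inert

d = -143 ≡ 1 (mod 4), so O_K = ℤ[(1+√-143)/2] and disc(K) = d = -143.
71 ∤ -143, so 71 is unramified.
Legendre symbol by Euler's criterion: (-143/71) ≡ (-143)^35 ≡ 70 (mod 71), i.e. (-143/71) = -1.
(-143/71) = -1, so 71 is inert.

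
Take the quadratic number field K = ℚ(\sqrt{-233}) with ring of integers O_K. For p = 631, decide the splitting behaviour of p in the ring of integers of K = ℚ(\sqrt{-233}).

split — (631) = 𝔭₁𝔭₂ with 𝔭₁ ≠ 𝔭₂

-233 mod 4 = 3, hence disc K = 4·(-233) = -932 and O_K = ℤ[√-233].
disc(K) = -932 is not divisible by 631; 631 is unramified.
Euler's criterion: (-233)^315 mod 631 = 1. Thus (-233|631) = 1.
(-233/631) = 1, so 631 splits.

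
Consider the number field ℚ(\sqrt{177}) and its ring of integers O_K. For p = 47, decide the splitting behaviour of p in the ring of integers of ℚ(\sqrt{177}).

d = 177 ≡ 1 (mod 4), so O_K = ℤ[(1+√177)/2] and disc(K) = d = 177.
47 ∤ 177, so 47 is unramified.
Compute (177/47) via Euler: 36^((47-1)/2) mod 47 = 1, so (177/47) = 1.
Legendre symbol 1 ⇒ 47 is split.

47 splits in O_K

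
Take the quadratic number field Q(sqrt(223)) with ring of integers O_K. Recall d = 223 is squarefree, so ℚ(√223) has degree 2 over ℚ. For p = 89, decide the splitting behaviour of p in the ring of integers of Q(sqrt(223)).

p splits

d = 223 ≡ 3 (mod 4), so O_K = ℤ[√223] and disc(K) = 4d = 892.
Since gcd(89, 892) = 1 the prime 89 does not ramify.
Euler's criterion: 223^44 mod 89 = 1. Thus (223|89) = 1.
d is a quadratic residue mod p, hence 89 splits in O_K.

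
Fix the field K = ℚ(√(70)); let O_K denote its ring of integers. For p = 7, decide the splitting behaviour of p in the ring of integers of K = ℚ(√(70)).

Since 70 ≢ 1 mod 4, the ring of integers is ℤ[√70] with discriminant 4·70 = 280.
7 divides disc(K) = 280, so 7 ramifies.

ramified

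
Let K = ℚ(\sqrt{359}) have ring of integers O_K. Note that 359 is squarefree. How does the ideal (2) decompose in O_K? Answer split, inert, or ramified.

Since 359 ≢ 1 mod 4, the ring of integers is ℤ[√359] with discriminant 4·359 = 1436.
2 divides disc(K) = 1436, so 2 ramifies.

ramifies in O_K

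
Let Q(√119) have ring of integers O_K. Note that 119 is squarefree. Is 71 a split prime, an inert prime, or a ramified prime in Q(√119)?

d = 119 ≡ 3 (mod 4), so O_K = ℤ[√119] and disc(K) = 4d = 476.
disc(K) = 476 is not divisible by 71; 71 is unramified.
(119/71) = 48^35 mod 71 = 1, giving Legendre symbol 1.
d is a quadratic residue mod p, hence 71 splits in O_K.

splits completely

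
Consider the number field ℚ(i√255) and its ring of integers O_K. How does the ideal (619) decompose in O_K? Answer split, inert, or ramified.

p is inert

d = -255 ≡ 1 (mod 4), so O_K = ℤ[(1+√-255)/2] and disc(K) = d = -255.
619 ∤ -255, so 619 is unramified.
Euler's criterion: (-255)^309 mod 619 = 618. Thus (-255|619) = -1.
Legendre symbol -1 ⇒ 619 is inert.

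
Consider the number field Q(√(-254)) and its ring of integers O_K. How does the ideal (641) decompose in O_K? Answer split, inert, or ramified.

p is inert

d = -254 ≡ 2 (mod 4), so O_K = ℤ[√-254] and disc(K) = 4d = -1016.
641 ∤ -1016, so 641 is unramified.
Legendre symbol by Euler's criterion: (-254/641) ≡ (-254)^320 ≡ 640 (mod 641), i.e. (-254/641) = -1.
Legendre symbol -1 ⇒ 641 is inert.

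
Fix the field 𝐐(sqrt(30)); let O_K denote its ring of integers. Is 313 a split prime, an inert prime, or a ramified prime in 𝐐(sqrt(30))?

313 remains inert

Since 30 ≢ 1 mod 4, the ring of integers is ℤ[√30] with discriminant 4·30 = 120.
313 ∤ 120, so 313 is unramified.
Legendre symbol by Euler's criterion: (30/313) ≡ 30^156 ≡ 312 (mod 313), i.e. (30/313) = -1.
Legendre symbol -1 ⇒ 313 is inert.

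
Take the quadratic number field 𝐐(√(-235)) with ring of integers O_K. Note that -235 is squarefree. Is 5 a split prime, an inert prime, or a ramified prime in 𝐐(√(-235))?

p ramifies

Since -235 ≡ 1 mod 4, the ring of integers is ℤ[(1+√-235)/2] with discriminant -235.
disc(K) = -235 = 5·(-47), so p = 5 is ramified.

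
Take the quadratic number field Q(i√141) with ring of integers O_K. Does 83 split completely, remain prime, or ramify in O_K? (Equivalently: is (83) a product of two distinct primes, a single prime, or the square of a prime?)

d = -141 ≡ 3 (mod 4), so O_K = ℤ[√-141] and disc(K) = 4d = -564.
83 ∤ -564, so 83 is unramified.
Legendre symbol by Euler's criterion: (-141/83) ≡ (-141)^41 ≡ 1 (mod 83), i.e. (-141/83) = 1.
Legendre symbol 1 ⇒ 83 is split.

split — (83) = 𝔭₁𝔭₂ with 𝔭₁ ≠ 𝔭₂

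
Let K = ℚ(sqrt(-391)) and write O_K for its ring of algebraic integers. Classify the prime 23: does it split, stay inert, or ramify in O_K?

-391 mod 4 = 1, hence disc K = -391 and O_K = ℤ[(1+√-391)/2].
disc(K) = -391 = 23·(-17), so p = 23 is ramified.

p ramifies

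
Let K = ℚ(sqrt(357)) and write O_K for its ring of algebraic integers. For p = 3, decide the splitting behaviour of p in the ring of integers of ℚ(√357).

ramified

357 mod 4 = 1, hence disc K = 357 and O_K = ℤ[(1+√357)/2].
Ramification test: 3 | 357. The prime 3 ramifies in K.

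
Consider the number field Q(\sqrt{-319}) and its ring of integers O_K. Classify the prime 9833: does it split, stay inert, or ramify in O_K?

Since -319 ≡ 1 mod 4, the ring of integers is ℤ[(1+√-319)/2] with discriminant -319.
9833 ∤ -319, so 9833 is unramified.
Compute (-319/9833) via Euler: 9514^((9833-1)/2) mod 9833 = 1, so (-319/9833) = 1.
Legendre symbol 1 ⇒ 9833 is split.

9833 splits in O_K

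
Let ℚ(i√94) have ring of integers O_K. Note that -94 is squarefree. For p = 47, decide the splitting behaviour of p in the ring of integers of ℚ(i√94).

ramifies in O_K

d = -94 ≡ 2 (mod 4), so O_K = ℤ[√-94] and disc(K) = 4d = -376.
Ramification test: 47 | -376. The prime 47 ramifies in K.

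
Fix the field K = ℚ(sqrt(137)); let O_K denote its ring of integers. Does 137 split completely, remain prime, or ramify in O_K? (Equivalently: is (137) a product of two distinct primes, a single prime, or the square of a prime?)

ramified — (137) = 𝔭²

137 mod 4 = 1, hence disc K = 137 and O_K = ℤ[(1+√137)/2].
Ramification test: 137 | 137. The prime 137 ramifies in K.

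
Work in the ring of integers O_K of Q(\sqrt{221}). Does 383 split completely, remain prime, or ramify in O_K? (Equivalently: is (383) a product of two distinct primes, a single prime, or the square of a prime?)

Since 221 ≡ 1 mod 4, the ring of integers is ℤ[(1+√221)/2] with discriminant 221.
383 ∤ 221, so 383 is unramified.
Euler's criterion: 221^191 mod 383 = 382. Thus (221|383) = -1.
(221/383) = -1, so 383 is inert.

383 remains inert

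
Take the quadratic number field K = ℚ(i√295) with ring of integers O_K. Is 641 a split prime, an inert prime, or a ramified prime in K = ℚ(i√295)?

Since -295 ≡ 1 mod 4, the ring of integers is ℤ[(1+√-295)/2] with discriminant -295.
disc(K) = -295 is not divisible by 641; 641 is unramified.
Legendre symbol by Euler's criterion: (-295/641) ≡ (-295)^320 ≡ 1 (mod 641), i.e. (-295/641) = 1.
Legendre symbol 1 ⇒ 641 is split.

splits completely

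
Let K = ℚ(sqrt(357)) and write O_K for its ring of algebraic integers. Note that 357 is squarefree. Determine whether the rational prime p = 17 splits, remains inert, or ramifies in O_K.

ramified

d = 357 ≡ 1 (mod 4), so O_K = ℤ[(1+√357)/2] and disc(K) = d = 357.
Ramification test: 17 | 357. The prime 17 ramifies in K.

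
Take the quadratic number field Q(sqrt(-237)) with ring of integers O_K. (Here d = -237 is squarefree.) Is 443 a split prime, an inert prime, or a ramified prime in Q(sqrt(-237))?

p is inert

Since -237 ≢ 1 mod 4, the ring of integers is ℤ[√-237] with discriminant 4·(-237) = -948.
443 ∤ -948, so 443 is unramified.
(-237/443) = 206^221 mod 443 = 442, giving Legendre symbol -1.
d is a non-residue mod p, hence 443 remains inert in O_K.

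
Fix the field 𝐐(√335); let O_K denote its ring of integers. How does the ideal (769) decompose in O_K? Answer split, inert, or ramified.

p is inert

335 mod 4 = 3, hence disc K = 4·335 = 1340 and O_K = ℤ[√335].
Since gcd(769, 1340) = 1 the prime 769 does not ramify.
Compute (335/769) via Euler: 335^((769-1)/2) mod 769 = 768, so (335/769) = -1.
(335/769) = -1, so 769 is inert.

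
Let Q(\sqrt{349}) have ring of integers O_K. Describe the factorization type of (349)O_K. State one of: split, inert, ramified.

d = 349 ≡ 1 (mod 4), so O_K = ℤ[(1+√349)/2] and disc(K) = d = 349.
349 divides disc(K) = 349, so 349 ramifies.

ramifies in O_K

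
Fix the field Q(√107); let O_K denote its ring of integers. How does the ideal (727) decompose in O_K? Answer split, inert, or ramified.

remains prime (inert)

107 mod 4 = 3, hence disc K = 4·107 = 428 and O_K = ℤ[√107].
Since gcd(727, 428) = 1 the prime 727 does not ramify.
Legendre symbol by Euler's criterion: (107/727) ≡ 107^363 ≡ 726 (mod 727), i.e. (107/727) = -1.
(107/727) = -1, so 727 is inert.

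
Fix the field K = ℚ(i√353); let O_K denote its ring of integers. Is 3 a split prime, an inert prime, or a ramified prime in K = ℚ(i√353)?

Since -353 ≢ 1 mod 4, the ring of integers is ℤ[√-353] with discriminant 4·(-353) = -1412.
Since gcd(3, -1412) = 1 the prime 3 does not ramify.
Euler's criterion: (-353)^1 mod 3 = 1. Thus (-353|3) = 1.
(-353/3) = 1, so 3 splits.

splits completely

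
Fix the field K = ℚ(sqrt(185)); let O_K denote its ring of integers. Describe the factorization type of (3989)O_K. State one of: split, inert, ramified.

Since 185 ≡ 1 mod 4, the ring of integers is ℤ[(1+√185)/2] with discriminant 185.
disc(K) = 185 is not divisible by 3989; 3989 is unramified.
Compute (185/3989) via Euler: 185^((3989-1)/2) mod 3989 = 1, so (185/3989) = 1.
d is a quadratic residue mod p, hence 3989 splits in O_K.

p splits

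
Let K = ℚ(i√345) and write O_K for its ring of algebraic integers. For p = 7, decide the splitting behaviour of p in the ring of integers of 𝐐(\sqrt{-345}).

-345 mod 4 = 3, hence disc K = 4·(-345) = -1380 and O_K = ℤ[√-345].
disc(K) = -1380 is not divisible by 7; 7 is unramified.
(-345/7) = 5^3 mod 7 = 6, giving Legendre symbol -1.
(-345/7) = -1, so 7 is inert.

remains prime (inert)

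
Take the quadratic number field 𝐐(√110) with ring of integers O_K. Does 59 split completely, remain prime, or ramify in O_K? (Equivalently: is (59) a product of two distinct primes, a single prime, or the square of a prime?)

Since 110 ≢ 1 mod 4, the ring of integers is ℤ[√110] with discriminant 4·110 = 440.
Since gcd(59, 440) = 1 the prime 59 does not ramify.
Compute (110/59) via Euler: 51^((59-1)/2) mod 59 = 1, so (110/59) = 1.
Legendre symbol 1 ⇒ 59 is split.

split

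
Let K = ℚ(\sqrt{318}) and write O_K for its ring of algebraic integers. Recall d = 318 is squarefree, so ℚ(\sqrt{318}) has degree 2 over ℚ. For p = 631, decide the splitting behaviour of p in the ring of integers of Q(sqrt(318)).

631 splits in O_K

d = 318 ≡ 2 (mod 4), so O_K = ℤ[√318] and disc(K) = 4d = 1272.
disc(K) = 1272 is not divisible by 631; 631 is unramified.
(318/631) = 318^315 mod 631 = 1, giving Legendre symbol 1.
(318/631) = 1, so 631 splits.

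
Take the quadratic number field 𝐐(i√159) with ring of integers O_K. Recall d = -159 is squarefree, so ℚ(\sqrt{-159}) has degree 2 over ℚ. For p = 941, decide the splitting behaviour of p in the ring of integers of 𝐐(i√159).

d = -159 ≡ 1 (mod 4), so O_K = ℤ[(1+√-159)/2] and disc(K) = d = -159.
disc(K) = -159 is not divisible by 941; 941 is unramified.
(-159/941) = 782^470 mod 941 = 940, giving Legendre symbol -1.
Legendre symbol -1 ⇒ 941 is inert.

remains prime (inert)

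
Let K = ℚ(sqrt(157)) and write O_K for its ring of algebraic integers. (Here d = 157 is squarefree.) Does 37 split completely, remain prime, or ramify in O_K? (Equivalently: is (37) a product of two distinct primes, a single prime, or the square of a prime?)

d = 157 ≡ 1 (mod 4), so O_K = ℤ[(1+√157)/2] and disc(K) = d = 157.
disc(K) = 157 is not divisible by 37; 37 is unramified.
Euler's criterion: 157^18 mod 37 = 1. Thus (157|37) = 1.
(157/37) = 1, so 37 splits.

p splits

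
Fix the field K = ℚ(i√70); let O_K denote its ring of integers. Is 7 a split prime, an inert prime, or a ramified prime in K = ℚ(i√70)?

d = -70 ≡ 2 (mod 4), so O_K = ℤ[√-70] and disc(K) = 4d = -280.
7 divides disc(K) = -280, so 7 ramifies.

p ramifies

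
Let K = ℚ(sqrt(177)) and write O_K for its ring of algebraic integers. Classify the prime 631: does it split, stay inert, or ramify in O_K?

631 splits in O_K

d = 177 ≡ 1 (mod 4), so O_K = ℤ[(1+√177)/2] and disc(K) = d = 177.
Since gcd(631, 177) = 1 the prime 631 does not ramify.
Compute (177/631) via Euler: 177^((631-1)/2) mod 631 = 1, so (177/631) = 1.
Legendre symbol 1 ⇒ 631 is split.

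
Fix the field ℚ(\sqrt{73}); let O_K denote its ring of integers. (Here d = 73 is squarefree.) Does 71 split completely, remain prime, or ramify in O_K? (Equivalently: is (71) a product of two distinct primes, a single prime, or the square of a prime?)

split

73 mod 4 = 1, hence disc K = 73 and O_K = ℤ[(1+√73)/2].
Since gcd(71, 73) = 1 the prime 71 does not ramify.
Compute (73/71) via Euler: 2^((71-1)/2) mod 71 = 1, so (73/71) = 1.
d is a quadratic residue mod p, hence 71 splits in O_K.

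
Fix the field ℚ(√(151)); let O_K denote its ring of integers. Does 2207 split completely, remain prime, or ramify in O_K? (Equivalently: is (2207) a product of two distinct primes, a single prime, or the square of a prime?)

Since 151 ≢ 1 mod 4, the ring of integers is ℤ[√151] with discriminant 4·151 = 604.
2207 ∤ 604, so 2207 is unramified.
Euler's criterion: 151^1103 mod 2207 = 1. Thus (151|2207) = 1.
(151/2207) = 1, so 2207 splits.

split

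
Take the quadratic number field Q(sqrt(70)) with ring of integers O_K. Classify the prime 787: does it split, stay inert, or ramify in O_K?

Since 70 ≢ 1 mod 4, the ring of integers is ℤ[√70] with discriminant 4·70 = 280.
Since gcd(787, 280) = 1 the prime 787 does not ramify.
Euler's criterion: 70^393 mod 787 = 1. Thus (70|787) = 1.
Legendre symbol 1 ⇒ 787 is split.

p splits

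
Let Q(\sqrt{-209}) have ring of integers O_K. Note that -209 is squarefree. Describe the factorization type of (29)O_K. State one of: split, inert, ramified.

splits completely

-209 mod 4 = 3, hence disc K = 4·(-209) = -836 and O_K = ℤ[√-209].
Since gcd(29, -836) = 1 the prime 29 does not ramify.
(-209/29) = 23^14 mod 29 = 1, giving Legendre symbol 1.
d is a quadratic residue mod p, hence 29 splits in O_K.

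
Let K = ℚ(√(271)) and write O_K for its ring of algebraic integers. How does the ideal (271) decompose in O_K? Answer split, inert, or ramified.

271 is ramified

271 mod 4 = 3, hence disc K = 4·271 = 1084 and O_K = ℤ[√271].
271 divides disc(K) = 1084, so 271 ramifies.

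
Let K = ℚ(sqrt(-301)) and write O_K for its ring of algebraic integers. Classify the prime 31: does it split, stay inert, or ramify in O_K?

split — (31) = 𝔭₁𝔭₂ with 𝔭₁ ≠ 𝔭₂

-301 mod 4 = 3, hence disc K = 4·(-301) = -1204 and O_K = ℤ[√-301].
disc(K) = -1204 is not divisible by 31; 31 is unramified.
Compute (-301/31) via Euler: 9^((31-1)/2) mod 31 = 1, so (-301/31) = 1.
d is a quadratic residue mod p, hence 31 splits in O_K.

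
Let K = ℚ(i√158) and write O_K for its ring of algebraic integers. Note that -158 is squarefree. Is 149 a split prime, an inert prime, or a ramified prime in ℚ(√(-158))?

d = -158 ≡ 2 (mod 4), so O_K = ℤ[√-158] and disc(K) = 4d = -632.
disc(K) = -632 is not divisible by 149; 149 is unramified.
(-158/149) = 140^74 mod 149 = 1, giving Legendre symbol 1.
d is a quadratic residue mod p, hence 149 splits in O_K.

split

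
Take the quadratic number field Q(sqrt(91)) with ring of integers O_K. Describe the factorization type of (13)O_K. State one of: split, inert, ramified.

Since 91 ≢ 1 mod 4, the ring of integers is ℤ[√91] with discriminant 4·91 = 364.
13 divides disc(K) = 364, so 13 ramifies.

ramified — (13) = 𝔭²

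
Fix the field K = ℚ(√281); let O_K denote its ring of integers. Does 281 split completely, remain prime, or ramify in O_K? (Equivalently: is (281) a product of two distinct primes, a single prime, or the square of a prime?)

281 is ramified

281 mod 4 = 1, hence disc K = 281 and O_K = ℤ[(1+√281)/2].
disc(K) = 281 = 281·1, so p = 281 is ramified.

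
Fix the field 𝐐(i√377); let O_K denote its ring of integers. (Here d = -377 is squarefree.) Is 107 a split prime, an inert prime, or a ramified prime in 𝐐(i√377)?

Since -377 ≢ 1 mod 4, the ring of integers is ℤ[√-377] with discriminant 4·(-377) = -1508.
Since gcd(107, -1508) = 1 the prime 107 does not ramify.
Euler's criterion: (-377)^53 mod 107 = 106. Thus (-377|107) = -1.
Legendre symbol -1 ⇒ 107 is inert.

inert — (107) stays prime in O_K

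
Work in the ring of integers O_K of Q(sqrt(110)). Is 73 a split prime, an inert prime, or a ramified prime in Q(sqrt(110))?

110 mod 4 = 2, hence disc K = 4·110 = 440 and O_K = ℤ[√110].
73 ∤ 440, so 73 is unramified.
(110/73) = 37^36 mod 73 = 1, giving Legendre symbol 1.
(110/73) = 1, so 73 splits.

split — (73) = 𝔭₁𝔭₂ with 𝔭₁ ≠ 𝔭₂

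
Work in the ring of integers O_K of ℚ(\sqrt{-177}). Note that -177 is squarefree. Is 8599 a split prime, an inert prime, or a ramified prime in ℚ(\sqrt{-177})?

split — (8599) = 𝔭₁𝔭₂ with 𝔭₁ ≠ 𝔭₂

Since -177 ≢ 1 mod 4, the ring of integers is ℤ[√-177] with discriminant 4·(-177) = -708.
Since gcd(8599, -708) = 1 the prime 8599 does not ramify.
(-177/8599) = 8422^4299 mod 8599 = 1, giving Legendre symbol 1.
Legendre symbol 1 ⇒ 8599 is split.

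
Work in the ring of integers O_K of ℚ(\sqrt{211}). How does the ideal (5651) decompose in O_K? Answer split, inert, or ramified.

211 mod 4 = 3, hence disc K = 4·211 = 844 and O_K = ℤ[√211].
disc(K) = 844 is not divisible by 5651; 5651 is unramified.
(211/5651) = 211^2825 mod 5651 = 1, giving Legendre symbol 1.
(211/5651) = 1, so 5651 splits.

5651 splits in O_K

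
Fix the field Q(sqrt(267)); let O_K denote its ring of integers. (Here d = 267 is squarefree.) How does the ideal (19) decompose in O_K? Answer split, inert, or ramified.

splits completely

d = 267 ≡ 3 (mod 4), so O_K = ℤ[√267] and disc(K) = 4d = 1068.
Since gcd(19, 1068) = 1 the prime 19 does not ramify.
(267/19) = 1^9 mod 19 = 1, giving Legendre symbol 1.
d is a quadratic residue mod p, hence 19 splits in O_K.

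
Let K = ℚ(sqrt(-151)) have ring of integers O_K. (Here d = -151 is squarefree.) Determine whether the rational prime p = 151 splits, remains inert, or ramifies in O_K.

ramifies in O_K

-151 mod 4 = 1, hence disc K = -151 and O_K = ℤ[(1+√-151)/2].
151 divides disc(K) = -151, so 151 ramifies.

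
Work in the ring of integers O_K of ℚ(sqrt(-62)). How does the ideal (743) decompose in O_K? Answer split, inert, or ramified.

inert

Since -62 ≢ 1 mod 4, the ring of integers is ℤ[√-62] with discriminant 4·(-62) = -248.
743 ∤ -248, so 743 is unramified.
Legendre symbol by Euler's criterion: (-62/743) ≡ (-62)^371 ≡ 742 (mod 743), i.e. (-62/743) = -1.
d is a non-residue mod p, hence 743 remains inert in O_K.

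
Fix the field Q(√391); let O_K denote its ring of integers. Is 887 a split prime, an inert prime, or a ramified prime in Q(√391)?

p splits

391 mod 4 = 3, hence disc K = 4·391 = 1564 and O_K = ℤ[√391].
887 ∤ 1564, so 887 is unramified.
Euler's criterion: 391^443 mod 887 = 1. Thus (391|887) = 1.
d is a quadratic residue mod p, hence 887 splits in O_K.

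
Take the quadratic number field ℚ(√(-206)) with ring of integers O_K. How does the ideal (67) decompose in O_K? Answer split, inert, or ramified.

-206 mod 4 = 2, hence disc K = 4·(-206) = -824 and O_K = ℤ[√-206].
disc(K) = -824 is not divisible by 67; 67 is unramified.
Compute (-206/67) via Euler: 62^((67-1)/2) mod 67 = 1, so (-206/67) = 1.
d is a quadratic residue mod p, hence 67 splits in O_K.

67 splits in O_K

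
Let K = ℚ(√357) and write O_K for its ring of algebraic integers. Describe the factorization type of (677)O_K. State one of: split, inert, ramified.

357 mod 4 = 1, hence disc K = 357 and O_K = ℤ[(1+√357)/2].
677 ∤ 357, so 677 is unramified.
Compute (357/677) via Euler: 357^((677-1)/2) mod 677 = 676, so (357/677) = -1.
d is a non-residue mod p, hence 677 remains inert in O_K.

677 remains inert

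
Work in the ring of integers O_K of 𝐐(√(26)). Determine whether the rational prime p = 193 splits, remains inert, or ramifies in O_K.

Since 26 ≢ 1 mod 4, the ring of integers is ℤ[√26] with discriminant 4·26 = 104.
disc(K) = 104 is not divisible by 193; 193 is unramified.
Compute (26/193) via Euler: 26^((193-1)/2) mod 193 = 192, so (26/193) = -1.
d is a non-residue mod p, hence 193 remains inert in O_K.

inert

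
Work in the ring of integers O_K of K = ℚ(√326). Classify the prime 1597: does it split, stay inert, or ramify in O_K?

d = 326 ≡ 2 (mod 4), so O_K = ℤ[√326] and disc(K) = 4d = 1304.
1597 ∤ 1304, so 1597 is unramified.
Euler's criterion: 326^798 mod 1597 = 1. Thus (326|1597) = 1.
(326/1597) = 1, so 1597 splits.

split — (1597) = 𝔭₁𝔭₂ with 𝔭₁ ≠ 𝔭₂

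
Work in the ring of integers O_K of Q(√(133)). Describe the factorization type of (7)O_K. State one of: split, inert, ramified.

Since 133 ≡ 1 mod 4, the ring of integers is ℤ[(1+√133)/2] with discriminant 133.
Ramification test: 7 | 133. The prime 7 ramifies in K.

ramifies in O_K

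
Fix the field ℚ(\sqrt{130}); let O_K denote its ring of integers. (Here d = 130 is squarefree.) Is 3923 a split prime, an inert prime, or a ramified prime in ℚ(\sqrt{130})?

split — (3923) = 𝔭₁𝔭₂ with 𝔭₁ ≠ 𝔭₂

130 mod 4 = 2, hence disc K = 4·130 = 520 and O_K = ℤ[√130].
Since gcd(3923, 520) = 1 the prime 3923 does not ramify.
Euler's criterion: 130^1961 mod 3923 = 1. Thus (130|3923) = 1.
(130/3923) = 1, so 3923 splits.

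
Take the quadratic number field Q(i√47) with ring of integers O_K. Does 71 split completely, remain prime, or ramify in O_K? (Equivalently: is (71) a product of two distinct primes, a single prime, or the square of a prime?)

split

-47 mod 4 = 1, hence disc K = -47 and O_K = ℤ[(1+√-47)/2].
disc(K) = -47 is not divisible by 71; 71 is unramified.
(-47/71) = 24^35 mod 71 = 1, giving Legendre symbol 1.
(-47/71) = 1, so 71 splits.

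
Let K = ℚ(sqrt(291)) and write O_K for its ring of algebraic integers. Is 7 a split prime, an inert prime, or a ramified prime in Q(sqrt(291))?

Since 291 ≢ 1 mod 4, the ring of integers is ℤ[√291] with discriminant 4·291 = 1164.
Since gcd(7, 1164) = 1 the prime 7 does not ramify.
(291/7) = 4^3 mod 7 = 1, giving Legendre symbol 1.
Legendre symbol 1 ⇒ 7 is split.

split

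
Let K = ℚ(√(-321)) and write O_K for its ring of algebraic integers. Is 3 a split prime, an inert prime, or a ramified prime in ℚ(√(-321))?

ramified

Since -321 ≢ 1 mod 4, the ring of integers is ℤ[√-321] with discriminant 4·(-321) = -1284.
Ramification test: 3 | -1284. The prime 3 ramifies in K.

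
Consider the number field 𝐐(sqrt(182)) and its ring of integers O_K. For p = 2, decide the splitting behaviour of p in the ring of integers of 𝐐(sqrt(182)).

d = 182 ≡ 2 (mod 4), so O_K = ℤ[√182] and disc(K) = 4d = 728.
Ramification test: 2 | 728. The prime 2 ramifies in K.

ramified — (2) = 𝔭²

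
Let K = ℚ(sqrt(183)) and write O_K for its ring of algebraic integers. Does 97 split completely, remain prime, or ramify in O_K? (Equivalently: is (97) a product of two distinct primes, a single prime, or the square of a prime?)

Since 183 ≢ 1 mod 4, the ring of integers is ℤ[√183] with discriminant 4·183 = 732.
97 ∤ 732, so 97 is unramified.
Euler's criterion: 183^48 mod 97 = 1. Thus (183|97) = 1.
d is a quadratic residue mod p, hence 97 splits in O_K.

97 splits in O_K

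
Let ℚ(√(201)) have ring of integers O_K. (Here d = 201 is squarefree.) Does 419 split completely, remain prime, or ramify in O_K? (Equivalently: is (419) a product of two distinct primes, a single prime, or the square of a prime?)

remains prime (inert)

201 mod 4 = 1, hence disc K = 201 and O_K = ℤ[(1+√201)/2].
Since gcd(419, 201) = 1 the prime 419 does not ramify.
Compute (201/419) via Euler: 201^((419-1)/2) mod 419 = 418, so (201/419) = -1.
(201/419) = -1, so 419 is inert.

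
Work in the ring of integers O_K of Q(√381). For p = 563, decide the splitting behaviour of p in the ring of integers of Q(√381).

splits completely

381 mod 4 = 1, hence disc K = 381 and O_K = ℤ[(1+√381)/2].
563 ∤ 381, so 563 is unramified.
(381/563) = 381^281 mod 563 = 1, giving Legendre symbol 1.
Legendre symbol 1 ⇒ 563 is split.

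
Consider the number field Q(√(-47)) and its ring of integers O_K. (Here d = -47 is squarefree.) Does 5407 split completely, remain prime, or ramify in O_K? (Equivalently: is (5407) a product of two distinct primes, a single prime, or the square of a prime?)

split

d = -47 ≡ 1 (mod 4), so O_K = ℤ[(1+√-47)/2] and disc(K) = d = -47.
Since gcd(5407, -47) = 1 the prime 5407 does not ramify.
(-47/5407) = 5360^2703 mod 5407 = 1, giving Legendre symbol 1.
Legendre symbol 1 ⇒ 5407 is split.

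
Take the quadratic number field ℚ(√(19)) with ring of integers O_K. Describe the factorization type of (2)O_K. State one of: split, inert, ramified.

ramified — (2) = 𝔭²

Since 19 ≢ 1 mod 4, the ring of integers is ℤ[√19] with discriminant 4·19 = 76.
disc(K) = 76 = 2·38, so p = 2 is ramified.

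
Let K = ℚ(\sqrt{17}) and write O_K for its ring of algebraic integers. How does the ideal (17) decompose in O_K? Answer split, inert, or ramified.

Since 17 ≡ 1 mod 4, the ring of integers is ℤ[(1+√17)/2] with discriminant 17.
disc(K) = 17 = 17·1, so p = 17 is ramified.

ramified — (17) = 𝔭²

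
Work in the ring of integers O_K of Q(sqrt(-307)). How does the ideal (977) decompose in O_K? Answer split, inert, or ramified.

p is inert

-307 mod 4 = 1, hence disc K = -307 and O_K = ℤ[(1+√-307)/2].
disc(K) = -307 is not divisible by 977; 977 is unramified.
Compute (-307/977) via Euler: 670^((977-1)/2) mod 977 = 976, so (-307/977) = -1.
d is a non-residue mod p, hence 977 remains inert in O_K.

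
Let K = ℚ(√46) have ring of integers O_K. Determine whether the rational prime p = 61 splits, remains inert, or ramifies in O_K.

split — (61) = 𝔭₁𝔭₂ with 𝔭₁ ≠ 𝔭₂

d = 46 ≡ 2 (mod 4), so O_K = ℤ[√46] and disc(K) = 4d = 184.
disc(K) = 184 is not divisible by 61; 61 is unramified.
Euler's criterion: 46^30 mod 61 = 1. Thus (46|61) = 1.
Legendre symbol 1 ⇒ 61 is split.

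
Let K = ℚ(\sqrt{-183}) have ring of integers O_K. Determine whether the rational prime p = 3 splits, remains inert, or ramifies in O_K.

-183 mod 4 = 1, hence disc K = -183 and O_K = ℤ[(1+√-183)/2].
3 divides disc(K) = -183, so 3 ramifies.

ramified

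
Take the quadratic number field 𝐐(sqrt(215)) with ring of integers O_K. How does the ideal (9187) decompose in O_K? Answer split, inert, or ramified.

9187 remains inert

Since 215 ≢ 1 mod 4, the ring of integers is ℤ[√215] with discriminant 4·215 = 860.
Since gcd(9187, 860) = 1 the prime 9187 does not ramify.
Compute (215/9187) via Euler: 215^((9187-1)/2) mod 9187 = 9186, so (215/9187) = -1.
Legendre symbol -1 ⇒ 9187 is inert.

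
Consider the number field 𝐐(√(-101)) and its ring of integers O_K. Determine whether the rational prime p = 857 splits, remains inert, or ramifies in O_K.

857 splits in O_K

d = -101 ≡ 3 (mod 4), so O_K = ℤ[√-101] and disc(K) = 4d = -404.
857 ∤ -404, so 857 is unramified.
Compute (-101/857) via Euler: 756^((857-1)/2) mod 857 = 1, so (-101/857) = 1.
Legendre symbol 1 ⇒ 857 is split.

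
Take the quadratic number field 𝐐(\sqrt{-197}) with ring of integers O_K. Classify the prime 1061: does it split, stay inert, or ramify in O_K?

d = -197 ≡ 3 (mod 4), so O_K = ℤ[√-197] and disc(K) = 4d = -788.
Since gcd(1061, -788) = 1 the prime 1061 does not ramify.
Compute (-197/1061) via Euler: 864^((1061-1)/2) mod 1061 = 1, so (-197/1061) = 1.
d is a quadratic residue mod p, hence 1061 splits in O_K.

split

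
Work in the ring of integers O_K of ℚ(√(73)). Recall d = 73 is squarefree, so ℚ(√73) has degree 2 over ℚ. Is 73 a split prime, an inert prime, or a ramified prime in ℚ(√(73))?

d = 73 ≡ 1 (mod 4), so O_K = ℤ[(1+√73)/2] and disc(K) = d = 73.
Ramification test: 73 | 73. The prime 73 ramifies in K.

ramified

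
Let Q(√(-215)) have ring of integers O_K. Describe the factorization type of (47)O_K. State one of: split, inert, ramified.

47 remains inert

d = -215 ≡ 1 (mod 4), so O_K = ℤ[(1+√-215)/2] and disc(K) = d = -215.
disc(K) = -215 is not divisible by 47; 47 is unramified.
(-215/47) = 20^23 mod 47 = 46, giving Legendre symbol -1.
Legendre symbol -1 ⇒ 47 is inert.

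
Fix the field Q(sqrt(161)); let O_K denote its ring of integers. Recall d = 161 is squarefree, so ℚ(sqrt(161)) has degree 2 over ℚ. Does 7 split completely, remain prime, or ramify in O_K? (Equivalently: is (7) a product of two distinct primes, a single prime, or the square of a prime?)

d = 161 ≡ 1 (mod 4), so O_K = ℤ[(1+√161)/2] and disc(K) = d = 161.
7 divides disc(K) = 161, so 7 ramifies.

7 is ramified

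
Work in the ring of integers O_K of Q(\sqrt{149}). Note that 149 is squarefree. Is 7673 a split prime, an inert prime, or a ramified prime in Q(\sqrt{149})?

149 mod 4 = 1, hence disc K = 149 and O_K = ℤ[(1+√149)/2].
7673 ∤ 149, so 7673 is unramified.
Legendre symbol by Euler's criterion: (149/7673) ≡ 149^3836 ≡ 7672 (mod 7673), i.e. (149/7673) = -1.
d is a non-residue mod p, hence 7673 remains inert in O_K.

p is inert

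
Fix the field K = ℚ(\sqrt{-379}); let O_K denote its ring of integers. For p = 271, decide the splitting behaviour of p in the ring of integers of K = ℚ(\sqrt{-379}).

d = -379 ≡ 1 (mod 4), so O_K = ℤ[(1+√-379)/2] and disc(K) = d = -379.
disc(K) = -379 is not divisible by 271; 271 is unramified.
(-379/271) = 163^135 mod 271 = 1, giving Legendre symbol 1.
Legendre symbol 1 ⇒ 271 is split.

split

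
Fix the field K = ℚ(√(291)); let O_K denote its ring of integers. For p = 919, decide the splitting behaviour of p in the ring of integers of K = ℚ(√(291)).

d = 291 ≡ 3 (mod 4), so O_K = ℤ[√291] and disc(K) = 4d = 1164.
disc(K) = 1164 is not divisible by 919; 919 is unramified.
Compute (291/919) via Euler: 291^((919-1)/2) mod 919 = 1, so (291/919) = 1.
Legendre symbol 1 ⇒ 919 is split.

splits completely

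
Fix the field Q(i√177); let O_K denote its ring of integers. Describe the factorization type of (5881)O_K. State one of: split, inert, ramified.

inert — (5881) stays prime in O_K

-177 mod 4 = 3, hence disc K = 4·(-177) = -708 and O_K = ℤ[√-177].
5881 ∤ -708, so 5881 is unramified.
Legendre symbol by Euler's criterion: (-177/5881) ≡ (-177)^2940 ≡ 5880 (mod 5881), i.e. (-177/5881) = -1.
Legendre symbol -1 ⇒ 5881 is inert.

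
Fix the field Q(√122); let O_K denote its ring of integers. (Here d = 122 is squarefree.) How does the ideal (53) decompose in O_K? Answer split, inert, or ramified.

Since 122 ≢ 1 mod 4, the ring of integers is ℤ[√122] with discriminant 4·122 = 488.
53 ∤ 488, so 53 is unramified.
(122/53) = 16^26 mod 53 = 1, giving Legendre symbol 1.
d is a quadratic residue mod p, hence 53 splits in O_K.

split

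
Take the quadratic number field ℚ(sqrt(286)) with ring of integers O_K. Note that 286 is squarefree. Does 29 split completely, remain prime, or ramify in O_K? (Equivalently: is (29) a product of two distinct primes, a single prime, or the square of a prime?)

Since 286 ≢ 1 mod 4, the ring of integers is ℤ[√286] with discriminant 4·286 = 1144.
Since gcd(29, 1144) = 1 the prime 29 does not ramify.
Legendre symbol by Euler's criterion: (286/29) ≡ 286^14 ≡ 1 (mod 29), i.e. (286/29) = 1.
(286/29) = 1, so 29 splits.

split — (29) = 𝔭₁𝔭₂ with 𝔭₁ ≠ 𝔭₂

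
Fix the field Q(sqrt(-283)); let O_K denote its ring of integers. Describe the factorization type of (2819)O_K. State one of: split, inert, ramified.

-283 mod 4 = 1, hence disc K = -283 and O_K = ℤ[(1+√-283)/2].
2819 ∤ -283, so 2819 is unramified.
Euler's criterion: (-283)^1409 mod 2819 = 2818. Thus (-283|2819) = -1.
(-283/2819) = -1, so 2819 is inert.

inert — (2819) stays prime in O_K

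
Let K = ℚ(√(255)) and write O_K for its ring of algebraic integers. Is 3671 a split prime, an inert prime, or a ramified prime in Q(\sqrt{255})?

255 mod 4 = 3, hence disc K = 4·255 = 1020 and O_K = ℤ[√255].
disc(K) = 1020 is not divisible by 3671; 3671 is unramified.
Legendre symbol by Euler's criterion: (255/3671) ≡ 255^1835 ≡ 1 (mod 3671), i.e. (255/3671) = 1.
(255/3671) = 1, so 3671 splits.

split — (3671) = 𝔭₁𝔭₂ with 𝔭₁ ≠ 𝔭₂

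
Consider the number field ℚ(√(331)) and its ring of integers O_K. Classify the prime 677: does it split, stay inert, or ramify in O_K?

Since 331 ≢ 1 mod 4, the ring of integers is ℤ[√331] with discriminant 4·331 = 1324.
677 ∤ 1324, so 677 is unramified.
Legendre symbol by Euler's criterion: (331/677) ≡ 331^338 ≡ 676 (mod 677), i.e. (331/677) = -1.
d is a non-residue mod p, hence 677 remains inert in O_K.

inert — (677) stays prime in O_K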